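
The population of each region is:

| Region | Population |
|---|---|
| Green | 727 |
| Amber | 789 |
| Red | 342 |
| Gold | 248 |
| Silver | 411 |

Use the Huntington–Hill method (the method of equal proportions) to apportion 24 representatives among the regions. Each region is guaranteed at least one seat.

With divisor 103: modified quotas Green 7.058, Amber 7.660, Red 3.320, Gold 2.408, Silver 3.990.
Geometric-mean thresholds: Green √(7·8)=7.483, Amber √(7·8)=7.483, Red √(3·4)=3.464, Gold √(2·3)=2.449, Silver √(3·4)=3.464.
Each quota rounded against its threshold gives Green 7, Amber 8, Red 3, Gold 2, Silver 4 (total 24).

Green=7, Amber=8, Red=3, Gold=2, Silver=4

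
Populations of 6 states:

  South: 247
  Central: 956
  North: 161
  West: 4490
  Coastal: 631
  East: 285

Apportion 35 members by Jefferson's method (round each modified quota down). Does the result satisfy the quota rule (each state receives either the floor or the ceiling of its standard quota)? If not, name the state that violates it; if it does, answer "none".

Standard quotas: South 1.277, Central 4.942, North 0.832, West 23.213, Coastal 3.262, East 1.473.
Jefferson allocation: South 1, Central 5, North 0, West 25, Coastal 3, East 1.
West has quota 23.213 (lower 23, upper 24) but receives 25 — outside the quota interval.

West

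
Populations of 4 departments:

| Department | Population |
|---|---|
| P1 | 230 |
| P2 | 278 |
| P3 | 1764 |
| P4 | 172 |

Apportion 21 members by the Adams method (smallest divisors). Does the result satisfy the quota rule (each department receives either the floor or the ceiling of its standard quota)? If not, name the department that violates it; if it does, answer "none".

Standard quotas: P1 1.976, P2 2.389, P3 15.157, P4 1.478.
Adams allocation: P1 2, P2 3, P3 14, P4 2.
P3 has quota 15.157 (lower 15, upper 16) but receives 14 — outside the quota interval.

P3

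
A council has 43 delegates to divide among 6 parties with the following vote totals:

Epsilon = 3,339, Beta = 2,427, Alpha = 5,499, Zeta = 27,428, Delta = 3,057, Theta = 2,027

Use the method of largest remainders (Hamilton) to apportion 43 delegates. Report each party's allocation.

Standard divisor: 43777 ÷ 43 ≈ 1018.07.
Standard quotas: Epsilon 3.2797, Beta 2.3839, Alpha 5.4014, Zeta 26.9412, Delta 3.0027, Theta 1.9910.
Lower quotas: Epsilon 3, Beta 2, Alpha 5, Zeta 26, Delta 3, Theta 1 (sum 40, leaving 3 seats).
Remainders in descending order: Theta 0.9910, Zeta 0.9412, Alpha 0.4014, Beta 0.3839, Epsilon 0.2797, Delta 0.0027.
The surplus seats go to Theta, Zeta, Alpha.

Epsilon=3, Beta=2, Alpha=6, Zeta=27, Delta=3, Theta=2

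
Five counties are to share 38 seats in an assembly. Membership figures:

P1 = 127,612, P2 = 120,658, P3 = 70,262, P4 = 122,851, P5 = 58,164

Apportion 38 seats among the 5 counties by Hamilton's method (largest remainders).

The standard divisor is 499547/38 ≈ 13145.974.
Standard quotas: P1 9.7073, P2 9.1783, P3 5.3448, P4 9.3451, P5 4.4245.
Lower quotas: P1 9, P2 9, P3 5, P4 9, P5 4 (sum 36, leaving 2 seats).
Remainders in descending order: P1 0.7073, P5 0.4245, P4 0.3451, P3 0.3448, P2 0.1783.
The surplus seats go to P1, P5.

P1=10, P2=9, P3=5, P4=9, P5=5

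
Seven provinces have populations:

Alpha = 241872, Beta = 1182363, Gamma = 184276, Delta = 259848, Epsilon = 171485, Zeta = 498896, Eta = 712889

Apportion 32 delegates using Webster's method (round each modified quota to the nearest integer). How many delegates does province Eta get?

Standard divisor 3251629/32 ≈ 101613.406; standard quotas: Alpha 2.380, Beta 11.636, Gamma 1.814, Delta 2.557, Epsilon 1.688, Zeta 4.910, Eta 7.016.
Rounding to the nearest integer gives 2, 12, 2, 3, 2, 5, 7 = 33 seats, so the divisor must be adjusted.
With modified divisor 103039: modified quotas Alpha 2.347, Beta 11.475, Gamma 1.788, Delta 2.522, Epsilon 1.664, Zeta 4.842, Eta 6.919.
Rounding to the nearest integer: Alpha 2, Beta 11, Gamma 2, Delta 3, Epsilon 2, Zeta 5, Eta 7 (total 32).
Eta receives 7.

7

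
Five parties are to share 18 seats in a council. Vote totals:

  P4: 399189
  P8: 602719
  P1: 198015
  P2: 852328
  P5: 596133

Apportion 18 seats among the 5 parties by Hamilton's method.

The standard divisor is 2648384/18 ≈ 147132.444.
Standard quotas: P4 2.7131, P8 4.0964, P1 1.3458, P2 5.7929, P5 4.0517.
Lower quotas: P4 2, P8 4, P1 1, P2 5, P5 4 (sum 16, leaving 2 seats).
Remainders in descending order: P2 0.7929, P4 0.7131, P1 0.3458, P8 0.0964, P5 0.0517.
Largest remainders: P2, P4 receive the extra seats.

P4=3, P8=4, P1=1, P2=6, P5=4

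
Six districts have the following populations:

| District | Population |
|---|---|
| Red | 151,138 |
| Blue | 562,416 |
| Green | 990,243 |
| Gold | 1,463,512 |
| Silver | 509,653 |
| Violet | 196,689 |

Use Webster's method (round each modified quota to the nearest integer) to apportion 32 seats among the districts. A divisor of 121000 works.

Red 1, Blue 5, Green 8, Gold 12, Silver 4, Violet 2

With modified divisor 121000: modified quotas Red 1.249, Blue 4.648, Green 8.184, Gold 12.095, Silver 4.212, Violet 1.626.
Rounding to the nearest integer: Red 1, Blue 5, Green 8, Gold 12, Silver 4, Violet 2 (total 32).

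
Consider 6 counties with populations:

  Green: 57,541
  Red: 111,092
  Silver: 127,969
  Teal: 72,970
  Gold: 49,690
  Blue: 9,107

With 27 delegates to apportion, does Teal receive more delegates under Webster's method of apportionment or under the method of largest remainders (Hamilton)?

Webster: Green 4, Red 7, Silver 8, Teal 4, Gold 3, Blue 1.
Hamilton: Green 4, Red 7, Silver 8, Teal 5, Gold 3, Blue 0.
Teal gets 4 under Webster and 5 under Hamilton.

Hamilton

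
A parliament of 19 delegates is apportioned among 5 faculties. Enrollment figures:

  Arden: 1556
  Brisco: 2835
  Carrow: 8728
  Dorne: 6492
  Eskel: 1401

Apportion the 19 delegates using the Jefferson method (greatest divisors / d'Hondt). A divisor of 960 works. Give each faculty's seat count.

With modified divisor 960: modified quotas Arden 1.621, Brisco 2.953, Carrow 9.092, Dorne 6.763, Eskel 1.459.
Rounding down: Arden 1, Brisco 2, Carrow 9, Dorne 6, Eskel 1 (total 19).

Arden 1, Brisco 2, Carrow 9, Dorne 6, Eskel 1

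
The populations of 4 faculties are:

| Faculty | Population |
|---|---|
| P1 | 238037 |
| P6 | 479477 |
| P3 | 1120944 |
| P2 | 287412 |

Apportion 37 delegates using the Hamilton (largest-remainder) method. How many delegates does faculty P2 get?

Total 2125870; standard divisor 2125870/37 ≈ 57455.946.
Standard quotas: P1 4.1429, P6 8.3451, P3 19.5096, P2 5.0023.
Lower quotas: P1 4, P6 8, P3 19, P2 5 (sum 36, leaving 1 seat).
Remainders in descending order: P3 0.5096, P6 0.3451, P1 0.1429, P2 0.0023.
The surplus seat goes to P3.
P2 receives 5.

5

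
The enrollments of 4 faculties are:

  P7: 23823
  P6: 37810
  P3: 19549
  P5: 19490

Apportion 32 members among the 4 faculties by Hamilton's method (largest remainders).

Total 100672; standard divisor 100672/32 = 3146.
Standard quotas: P7 7.5725, P6 12.0184, P3 6.2139, P5 6.1952.
Lower quotas: P7 7, P6 12, P3 6, P5 6 (sum 31, leaving 1 seat).
Remainders in descending order: P7 0.5725, P3 0.2139, P5 0.1952, P6 0.0184.
The surplus seat goes to P7.

P7 8, P6 12, P3 6, P5 6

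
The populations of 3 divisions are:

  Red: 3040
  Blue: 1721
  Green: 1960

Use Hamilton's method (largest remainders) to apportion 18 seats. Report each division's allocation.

Red 8; Blue 5; Green 5

Total 6721; standard divisor 6721/18 ≈ 373.389.
Standard quotas: Red 8.142, Blue 4.609, Green 5.249.
Lower quotas: Red 8, Blue 4, Green 5 (sum 17, leaving 1 seat).
Remainders in descending order: Blue 0.609, Green 0.249, Red 0.142.
The surplus seat goes to Blue.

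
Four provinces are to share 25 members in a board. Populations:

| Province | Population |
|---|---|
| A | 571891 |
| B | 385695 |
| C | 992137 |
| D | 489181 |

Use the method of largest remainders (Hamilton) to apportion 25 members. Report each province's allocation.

The standard divisor is 2438904/25 ≈ 97556.16.
Standard quotas: A 5.8622, B 3.9536, C 10.1699, D 5.0144.
Lower quotas: A 5, B 3, C 10, D 5 (sum 23, leaving 2 seats).
Remainders in descending order: B 0.9536, A 0.8622, C 0.1699, D 0.0144.
Largest remainders: B, A receive the extra seats.

A=6; B=4; C=10; D=5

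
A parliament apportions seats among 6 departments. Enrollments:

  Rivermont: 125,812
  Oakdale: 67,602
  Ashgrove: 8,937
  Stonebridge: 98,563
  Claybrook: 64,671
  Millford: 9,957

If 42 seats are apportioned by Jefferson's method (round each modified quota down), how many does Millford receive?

Standard divisor 375542/42 ≈ 8941.476; standard quotas: Rivermont 14.071, Oakdale 7.560, Ashgrove 0.999, Stonebridge 11.023, Claybrook 7.233, Millford 1.114.
Rounding down gives 14, 7, 0, 11, 7, 1 = 40 seats, so the divisor must be adjusted.
With modified divisor 8400: modified quotas Rivermont 14.978, Oakdale 8.048, Ashgrove 1.064, Stonebridge 11.734, Claybrook 7.699, Millford 1.185.
Rounding down: Rivermont 14, Oakdale 8, Ashgrove 1, Stonebridge 11, Claybrook 7, Millford 1 (total 42).
Millford receives 1.

1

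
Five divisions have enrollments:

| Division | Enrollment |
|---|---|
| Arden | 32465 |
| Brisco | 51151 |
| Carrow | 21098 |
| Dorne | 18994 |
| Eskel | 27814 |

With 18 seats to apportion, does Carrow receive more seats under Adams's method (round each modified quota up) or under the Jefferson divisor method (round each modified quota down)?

Adams: Arden 4, Brisco 6, Carrow 3, Dorne 2, Eskel 3.
Jefferson: Arden 4, Brisco 7, Carrow 2, Dorne 2, Eskel 3.
Carrow gets 3 under Adams and 2 under Jefferson.

Adams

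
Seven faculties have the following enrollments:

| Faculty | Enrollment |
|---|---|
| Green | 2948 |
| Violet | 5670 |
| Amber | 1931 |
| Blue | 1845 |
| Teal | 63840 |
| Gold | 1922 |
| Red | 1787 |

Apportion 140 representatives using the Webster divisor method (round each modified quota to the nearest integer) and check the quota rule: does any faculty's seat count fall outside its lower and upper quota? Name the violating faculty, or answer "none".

Standard quotas: Green 5.163, Violet 9.930, Amber 3.382, Blue 3.231, Teal 111.800, Gold 3.366, Red 3.129.
Webster allocation: Green 5, Violet 10, Amber 3, Blue 3, Teal 113, Gold 3, Red 3.
Teal has quota 111.800 (lower 111, upper 112) but receives 113 — outside the quota interval.

Teal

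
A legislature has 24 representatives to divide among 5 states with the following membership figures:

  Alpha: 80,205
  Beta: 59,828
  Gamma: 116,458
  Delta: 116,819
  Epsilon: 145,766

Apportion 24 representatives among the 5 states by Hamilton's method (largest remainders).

Total 519076; standard divisor 519076/24 ≈ 21628.167.
Standard quotas: Alpha 3.7084, Beta 2.7662, Gamma 5.3846, Delta 5.4012, Epsilon 6.7396.
Lower quotas: Alpha 3, Beta 2, Gamma 5, Delta 5, Epsilon 6 (sum 21, leaving 3 seats).
Remainders in descending order: Beta 0.7662, Epsilon 0.7396, Alpha 0.7084, Delta 0.4012, Gamma 0.3846.
The surplus seats go to Beta, Epsilon, Alpha.

Alpha 4; Beta 3; Gamma 5; Delta 5; Epsilon 7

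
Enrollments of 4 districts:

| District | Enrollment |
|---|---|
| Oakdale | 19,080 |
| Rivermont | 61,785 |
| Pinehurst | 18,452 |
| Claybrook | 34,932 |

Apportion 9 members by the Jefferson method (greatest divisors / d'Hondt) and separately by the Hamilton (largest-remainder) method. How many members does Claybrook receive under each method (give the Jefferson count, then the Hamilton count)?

2 and 3

Jefferson: Oakdale 1, Rivermont 5, Pinehurst 1, Claybrook 2.
Hamilton: Oakdale 1, Rivermont 4, Pinehurst 1, Claybrook 3.
Claybrook gets 2 under Jefferson and 3 under Hamilton.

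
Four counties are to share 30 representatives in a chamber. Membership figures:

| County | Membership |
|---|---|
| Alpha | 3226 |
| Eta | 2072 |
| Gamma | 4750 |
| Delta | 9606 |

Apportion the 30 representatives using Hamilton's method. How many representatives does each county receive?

The standard divisor is 19654/30 ≈ 655.133.
Standard quotas: Alpha 4.9242, Eta 3.1627, Gamma 7.2504, Delta 14.6627.
Lower quotas: Alpha 4, Eta 3, Gamma 7, Delta 14 (sum 28, leaving 2 seats).
Remainders in descending order: Alpha 0.9242, Delta 0.6627, Gamma 0.2504, Eta 0.1627.
Largest remainders: Alpha, Delta receive the extra seats.

Alpha: 5; Eta: 3; Gamma: 7; Delta: 15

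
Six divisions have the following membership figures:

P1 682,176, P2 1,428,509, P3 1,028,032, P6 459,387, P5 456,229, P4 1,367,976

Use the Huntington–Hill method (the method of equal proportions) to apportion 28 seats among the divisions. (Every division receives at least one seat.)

With divisor 189292: modified quotas P1 3.604, P2 7.547, P3 5.431, P6 2.427, P5 2.410, P4 7.227.
Geometric-mean thresholds: P1 √(3·4)=3.464, P2 √(7·8)=7.483, P3 √(5·6)=5.477, P6 √(2·3)=2.449, P5 √(2·3)=2.449, P4 √(7·8)=7.483.
Each quota rounded against its threshold gives P1 4, P2 8, P3 5, P6 2, P5 2, P4 7 (total 28).

P1 4; P2 8; P3 5; P6 2; P5 2; P4 7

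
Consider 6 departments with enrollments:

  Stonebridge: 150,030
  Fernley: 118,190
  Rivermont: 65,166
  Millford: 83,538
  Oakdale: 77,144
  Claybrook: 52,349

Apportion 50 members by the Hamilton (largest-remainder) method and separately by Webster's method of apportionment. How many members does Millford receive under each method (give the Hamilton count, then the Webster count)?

Hamilton: Stonebridge 14, Fernley 11, Rivermont 6, Millford 7, Oakdale 7, Claybrook 5.
Webster: Stonebridge 13, Fernley 11, Rivermont 6, Millford 8, Oakdale 7, Claybrook 5.
Millford gets 7 under Hamilton and 8 under Webster.

7 and 8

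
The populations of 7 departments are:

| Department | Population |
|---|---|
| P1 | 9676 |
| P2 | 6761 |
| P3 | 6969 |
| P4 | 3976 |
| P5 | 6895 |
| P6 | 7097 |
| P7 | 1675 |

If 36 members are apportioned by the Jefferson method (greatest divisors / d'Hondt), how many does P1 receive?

Standard divisor 43049/36 ≈ 1195.806; standard quotas: P1 8.092, P2 5.654, P3 5.828, P4 3.325, P5 5.766, P6 5.935, P7 1.401.
Rounding down gives 8, 5, 5, 3, 5, 5, 1 = 32 seats, so the divisor must be adjusted.
With modified divisor 1100: modified quotas P1 8.796, P2 6.146, P3 6.335, P4 3.615, P5 6.268, P6 6.452, P7 1.523.
Rounding down: P1 8, P2 6, P3 6, P4 3, P5 6, P6 6, P7 1 (total 36).
P1 receives 8.

8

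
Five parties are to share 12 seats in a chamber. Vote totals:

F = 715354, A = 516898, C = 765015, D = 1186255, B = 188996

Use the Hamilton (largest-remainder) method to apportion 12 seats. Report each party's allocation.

The standard divisor is 3372518/12 ≈ 281043.167.
Standard quotas: F 2.5454, A 1.8392, C 2.7221, D 4.2209, B 0.6725.
Lower quotas: F 2, A 1, C 2, D 4, B 0 (sum 9, leaving 3 seats).
Remainders in descending order: A 0.8392, C 0.7221, B 0.6725, F 0.5454, D 0.2209.
Largest remainders: A, C, B receive the extra seats.

F: 2, A: 2, C: 3, D: 4, B: 1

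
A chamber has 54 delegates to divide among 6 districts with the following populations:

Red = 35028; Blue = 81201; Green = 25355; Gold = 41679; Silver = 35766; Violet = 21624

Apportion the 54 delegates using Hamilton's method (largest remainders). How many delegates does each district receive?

Red 8, Blue 18, Green 6, Gold 9, Silver 8, Violet 5

The standard divisor is 240653/54 ≈ 4456.537.
Standard quotas: Red 7.8599, Blue 18.2206, Green 5.6894, Gold 9.3523, Silver 8.0255, Violet 4.8522.
Lower quotas: Red 7, Blue 18, Green 5, Gold 9, Silver 8, Violet 4 (sum 51, leaving 3 seats).
Remainders in descending order: Red 0.8599, Violet 0.8522, Green 0.6894, Gold 0.3523, Blue 0.2206, Silver 0.0255.
Largest remainders: Red, Violet, Green receive the extra seats.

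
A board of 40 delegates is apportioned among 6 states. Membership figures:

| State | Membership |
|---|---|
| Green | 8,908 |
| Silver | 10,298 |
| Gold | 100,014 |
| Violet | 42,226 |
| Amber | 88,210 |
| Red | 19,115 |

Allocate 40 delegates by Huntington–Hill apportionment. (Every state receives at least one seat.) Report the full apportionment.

With divisor 6720: modified quotas Green 1.326, Silver 1.532, Gold 14.883, Violet 6.284, Amber 13.126, Red 2.844.
Geometric-mean thresholds: Green √(1·2)=1.414, Silver √(1·2)=1.414, Gold √(14·15)=14.491, Violet √(6·7)=6.481, Amber √(13·14)=13.491, Red √(2·3)=2.449.
Each quota rounded against its threshold gives Green 1, Silver 2, Gold 15, Violet 6, Amber 13, Red 3 (total 40).

Green=1, Silver=2, Gold=15, Violet=6, Amber=13, Red=3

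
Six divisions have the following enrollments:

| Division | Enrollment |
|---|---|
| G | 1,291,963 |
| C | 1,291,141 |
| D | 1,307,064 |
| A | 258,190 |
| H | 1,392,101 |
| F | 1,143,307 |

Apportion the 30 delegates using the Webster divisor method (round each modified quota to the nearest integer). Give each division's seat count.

G 6, C 6, D 6, A 1, H 6, F 5

Standard divisor 6683766/30 ≈ 222792.2; standard quotas: G 5.799, C 5.795, D 5.867, A 1.159, H 6.248, F 5.132.
Rounding to the nearest integer gives G 6, C 6, D 6, A 1, H 6, F 5 — total 30, matching the house size, so no adjustment is needed.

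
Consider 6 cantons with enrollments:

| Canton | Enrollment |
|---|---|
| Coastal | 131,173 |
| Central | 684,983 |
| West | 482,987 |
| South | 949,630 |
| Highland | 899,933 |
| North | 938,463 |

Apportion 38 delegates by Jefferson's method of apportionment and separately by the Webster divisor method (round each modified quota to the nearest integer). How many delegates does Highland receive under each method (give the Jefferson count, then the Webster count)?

Jefferson: Coastal 1, Central 6, West 4, South 9, Highland 9, North 9.
Webster: Coastal 1, Central 6, West 5, South 9, Highland 8, North 9.
Highland gets 9 under Jefferson and 8 under Webster.

9 and 8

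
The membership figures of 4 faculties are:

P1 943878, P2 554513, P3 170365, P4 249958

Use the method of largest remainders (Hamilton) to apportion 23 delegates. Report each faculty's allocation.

Standard divisor: 1918714 ÷ 23 ≈ 83422.348.
Standard quotas: P1 11.3145, P2 6.6471, P3 2.0422, P4 2.9963.
Lower quotas: P1 11, P2 6, P3 2, P4 2 (sum 21, leaving 2 seats).
Remainders in descending order: P4 0.9963, P2 0.6471, P1 0.3145, P3 0.0422.
The surplus seats go to P4, P2.

P1=11; P2=7; P3=2; P4=3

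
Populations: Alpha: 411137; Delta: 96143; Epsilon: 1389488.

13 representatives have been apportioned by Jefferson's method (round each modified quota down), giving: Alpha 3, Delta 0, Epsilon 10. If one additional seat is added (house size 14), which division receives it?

Priority for the next seat is population ÷ (current seats + 1).
Priorities: Alpha 102784.250, Delta 96143.000, Epsilon 126317.091.
Highest priority: Epsilon.

Epsilon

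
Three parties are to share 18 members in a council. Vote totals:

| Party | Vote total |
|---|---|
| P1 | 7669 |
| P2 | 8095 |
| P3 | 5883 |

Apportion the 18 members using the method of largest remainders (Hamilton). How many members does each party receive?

Total 21647; standard divisor 21647/18 ≈ 1202.611.
Standard quotas: P1 6.3770, P2 6.7312, P3 4.8919.
Lower quotas: P1 6, P2 6, P3 4 (sum 16, leaving 2 seats).
Remainders in descending order: P3 0.8919, P2 0.7312, P1 0.3770.
Largest remainders: P3, P2 receive the extra seats.

P1=6, P2=7, P3=5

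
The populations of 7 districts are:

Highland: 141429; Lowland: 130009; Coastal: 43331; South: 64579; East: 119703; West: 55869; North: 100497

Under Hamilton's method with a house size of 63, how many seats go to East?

12

The standard divisor is 655417/63 ≈ 10403.444.
Standard quotas: Highland 13.5944, Lowland 12.4967, Coastal 4.1651, South 6.2075, East 11.5061, West 5.3702, North 9.6600.
Lower quotas: Highland 13, Lowland 12, Coastal 4, South 6, East 11, West 5, North 9 (sum 60, leaving 3 seats).
Remainders in descending order: North 0.6600, Highland 0.5944, East 0.5061, Lowland 0.4967, West 0.3702, South 0.2075, Coastal 0.1651.
The surplus seats go to North, Highland, East.
East receives 12.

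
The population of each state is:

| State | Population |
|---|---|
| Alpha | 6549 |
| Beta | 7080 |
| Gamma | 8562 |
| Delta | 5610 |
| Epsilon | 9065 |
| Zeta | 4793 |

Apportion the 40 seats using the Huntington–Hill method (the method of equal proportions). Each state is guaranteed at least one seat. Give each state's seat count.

Alpha=6, Beta=7, Gamma=8, Delta=5, Epsilon=9, Zeta=5

With divisor 1046: modified quotas Alpha 6.261, Beta 6.769, Gamma 8.185, Delta 5.363, Epsilon 8.666, Zeta 4.582.
Geometric-mean thresholds: Alpha √(6·7)=6.481, Beta √(6·7)=6.481, Gamma √(8·9)=8.485, Delta √(5·6)=5.477, Epsilon √(8·9)=8.485, Zeta √(4·5)=4.472.
Each quota rounded against its threshold gives Alpha 6, Beta 7, Gamma 8, Delta 5, Epsilon 9, Zeta 5 (total 40).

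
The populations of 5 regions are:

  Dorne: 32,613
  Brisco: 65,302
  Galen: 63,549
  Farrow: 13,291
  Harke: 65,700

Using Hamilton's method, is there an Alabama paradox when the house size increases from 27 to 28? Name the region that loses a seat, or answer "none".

Farrow

At 27 seats: Dorne 4, Brisco 7, Galen 7, Farrow 2, Harke 7.
At 28 seats: Dorne 4, Brisco 8, Galen 7, Farrow 1, Harke 8.
Farrow drops from 2 to 1.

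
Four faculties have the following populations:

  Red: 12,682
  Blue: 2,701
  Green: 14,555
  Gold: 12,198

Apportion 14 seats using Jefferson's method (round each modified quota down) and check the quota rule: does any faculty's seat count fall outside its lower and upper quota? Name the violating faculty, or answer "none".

Standard quotas: Red 4.214, Blue 0.897, Green 4.836, Gold 4.053.
Jefferson allocation: Red 4, Blue 1, Green 5, Gold 4.
Every allocation lies between the lower and upper quota.

none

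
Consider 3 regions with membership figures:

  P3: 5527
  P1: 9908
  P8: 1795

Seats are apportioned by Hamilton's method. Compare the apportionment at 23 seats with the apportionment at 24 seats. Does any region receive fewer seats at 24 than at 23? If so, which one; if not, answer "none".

P8

At 23 seats: P3 7, P1 13, P8 3.
At 24 seats: P3 8, P1 14, P8 2.
P8 drops from 3 to 2.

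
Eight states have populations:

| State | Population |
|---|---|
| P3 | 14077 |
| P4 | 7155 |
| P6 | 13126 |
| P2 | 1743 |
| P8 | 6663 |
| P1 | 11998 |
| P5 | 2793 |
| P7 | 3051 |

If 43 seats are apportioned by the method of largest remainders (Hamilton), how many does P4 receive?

5

The standard divisor is 60606/43 ≈ 1409.442.
Standard quotas: P3 9.9876, P4 5.0765, P6 9.3129, P2 1.2367, P8 4.7274, P1 8.5126, P5 1.9816, P7 2.1647.
Lower quotas: P3 9, P4 5, P6 9, P2 1, P8 4, P1 8, P5 1, P7 2 (sum 39, leaving 4 seats).
Remainders in descending order: P3 0.9876, P5 0.9816, P8 0.7274, P1 0.5126, P6 0.3129, P2 0.2367, P7 0.1647, P4 0.0765.
Largest remainders: P3, P5, P8, P1 receive the extra seats.
P4 receives 5.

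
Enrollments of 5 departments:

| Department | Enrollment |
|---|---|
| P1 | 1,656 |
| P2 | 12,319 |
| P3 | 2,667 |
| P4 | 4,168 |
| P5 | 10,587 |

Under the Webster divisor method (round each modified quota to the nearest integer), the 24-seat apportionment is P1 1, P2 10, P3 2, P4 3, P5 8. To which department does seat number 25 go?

P5

Priority for the next seat is population ÷ (current seats + 0.5).
Priorities: P1 1104.000, P2 1173.238, P3 1066.800, P4 1190.857, P5 1245.529.
Highest priority: P5.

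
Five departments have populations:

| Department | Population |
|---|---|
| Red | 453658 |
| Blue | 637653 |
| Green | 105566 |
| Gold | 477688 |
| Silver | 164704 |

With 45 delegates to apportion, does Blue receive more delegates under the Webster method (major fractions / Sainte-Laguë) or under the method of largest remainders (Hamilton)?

Webster: Red 11, Blue 15, Green 3, Gold 12, Silver 4.
Hamilton: Red 11, Blue 16, Green 2, Gold 12, Silver 4.
Blue gets 15 under Webster and 16 under Hamilton.

Hamilton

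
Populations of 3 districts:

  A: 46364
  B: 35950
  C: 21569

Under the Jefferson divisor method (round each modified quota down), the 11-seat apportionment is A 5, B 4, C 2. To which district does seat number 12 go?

A

Priority for the next seat is population ÷ (current seats + 1).
Priorities: A 7727.333, B 7190.000, C 7189.667.
Highest priority: A.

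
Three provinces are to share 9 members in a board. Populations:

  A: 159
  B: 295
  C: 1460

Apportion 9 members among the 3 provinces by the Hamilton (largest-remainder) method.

The standard divisor is 1914/9 ≈ 212.667.
Standard quotas: A 0.748, B 1.387, C 6.865.
Lower quotas: A 0, B 1, C 6 (sum 7, leaving 2 seats).
Remainders in descending order: C 0.865, A 0.748, B 0.387.
Largest remainders: C, A receive the extra seats.

A 1, B 1, C 7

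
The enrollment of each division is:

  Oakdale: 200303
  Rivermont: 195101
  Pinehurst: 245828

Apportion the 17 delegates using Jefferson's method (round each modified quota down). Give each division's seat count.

Standard divisor 641232/17 ≈ 37719.529; standard quotas: Oakdale 5.310, Rivermont 5.172, Pinehurst 6.517.
Rounding down gives 5, 5, 6 = 16 seats, so the divisor must be adjusted.
With modified divisor 34300: modified quotas Oakdale 5.840, Rivermont 5.688, Pinehurst 7.167.
Rounding down: Oakdale 5, Rivermont 5, Pinehurst 7 (total 17).

Oakdale 5; Rivermont 5; Pinehurst 7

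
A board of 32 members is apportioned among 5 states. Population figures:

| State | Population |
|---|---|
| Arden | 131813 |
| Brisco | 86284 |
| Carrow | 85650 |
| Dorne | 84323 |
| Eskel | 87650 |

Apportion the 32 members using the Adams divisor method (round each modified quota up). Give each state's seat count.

Arden 8, Brisco 6, Carrow 6, Dorne 6, Eskel 6

Standard divisor 475720/32 ≈ 14866.25; standard quotas: Arden 8.867, Brisco 5.804, Carrow 5.761, Dorne 5.672, Eskel 5.896.
Rounding up gives 9, 6, 6, 6, 6 = 33 seats, so the divisor must be adjusted.
With modified divisor 16700: modified quotas Arden 7.893, Brisco 5.167, Carrow 5.129, Dorne 5.049, Eskel 5.249.
Rounding up: Arden 8, Brisco 6, Carrow 6, Dorne 6, Eskel 6 (total 32).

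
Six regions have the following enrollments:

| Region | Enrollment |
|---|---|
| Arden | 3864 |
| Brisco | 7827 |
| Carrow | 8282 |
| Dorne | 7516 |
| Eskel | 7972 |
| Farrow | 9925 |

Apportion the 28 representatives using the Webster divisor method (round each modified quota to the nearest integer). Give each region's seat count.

Arden: 2; Brisco: 5; Carrow: 5; Dorne: 5; Eskel: 5; Farrow: 6

Standard divisor 45386/28 ≈ 1620.929; standard quotas: Arden 2.384, Brisco 4.829, Carrow 5.109, Dorne 4.637, Eskel 4.918, Farrow 6.123.
Rounding to the nearest integer gives Arden 2, Brisco 5, Carrow 5, Dorne 5, Eskel 5, Farrow 6 — total 28, matching the house size, so no adjustment is needed.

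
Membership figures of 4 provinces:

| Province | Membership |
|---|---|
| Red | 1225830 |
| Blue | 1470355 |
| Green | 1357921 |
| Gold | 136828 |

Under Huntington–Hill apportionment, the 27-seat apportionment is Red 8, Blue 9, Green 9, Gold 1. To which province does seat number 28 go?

Blue

Priority for the next seat is population ÷ (√(s·(s+1))).
Priorities: Red 144465.451, Blue 154989.026, Green 143137.441, Gold 96752.007.
Highest priority: Blue.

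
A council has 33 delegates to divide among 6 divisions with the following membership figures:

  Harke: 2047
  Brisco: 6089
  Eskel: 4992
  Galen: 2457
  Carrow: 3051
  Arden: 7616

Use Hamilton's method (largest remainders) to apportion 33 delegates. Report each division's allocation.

Total 26252; standard divisor 26252/33 ≈ 795.515.
Standard quotas: Harke 2.5732, Brisco 7.6542, Eskel 6.2752, Galen 3.0886, Carrow 3.8353, Arden 9.5737.
Lower quotas: Harke 2, Brisco 7, Eskel 6, Galen 3, Carrow 3, Arden 9 (sum 30, leaving 3 seats).
Remainders in descending order: Carrow 0.8353, Brisco 0.6542, Arden 0.5737, Harke 0.5732, Eskel 0.2752, Galen 0.0886.
Largest remainders: Carrow, Brisco, Arden receive the extra seats.

Harke 2, Brisco 8, Eskel 6, Galen 3, Carrow 4, Arden 10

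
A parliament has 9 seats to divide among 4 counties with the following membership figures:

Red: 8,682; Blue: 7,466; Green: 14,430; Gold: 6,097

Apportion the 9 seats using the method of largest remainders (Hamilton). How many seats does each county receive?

Total 36675; standard divisor 36675/9 = 4075.
Standard quotas: Red 2.1306, Blue 1.8321, Green 3.5411, Gold 1.4962.
Lower quotas: Red 2, Blue 1, Green 3, Gold 1 (sum 7, leaving 2 seats).
Remainders in descending order: Blue 0.8321, Green 0.5411, Gold 0.4962, Red 0.1306.
Largest remainders: Blue, Green receive the extra seats.

Red 2; Blue 2; Green 4; Gold 1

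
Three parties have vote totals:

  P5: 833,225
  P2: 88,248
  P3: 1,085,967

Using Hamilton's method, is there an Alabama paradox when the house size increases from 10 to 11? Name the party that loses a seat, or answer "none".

At 10 seats: P5 4, P2 1, P3 5.
At 11 seats: P5 5, P2 0, P3 6.
P2 drops from 1 to 0.

P2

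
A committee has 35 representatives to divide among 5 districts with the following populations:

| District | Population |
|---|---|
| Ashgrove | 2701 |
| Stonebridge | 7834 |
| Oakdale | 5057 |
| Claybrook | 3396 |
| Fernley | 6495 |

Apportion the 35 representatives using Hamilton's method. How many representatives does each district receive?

The standard divisor is 25483/35 ≈ 728.086.
Standard quotas: Ashgrove 3.7097, Stonebridge 10.7597, Oakdale 6.9456, Claybrook 4.6643, Fernley 8.9207.
Lower quotas: Ashgrove 3, Stonebridge 10, Oakdale 6, Claybrook 4, Fernley 8 (sum 31, leaving 4 seats).
Remainders in descending order: Oakdale 0.9456, Fernley 0.9207, Stonebridge 0.7597, Ashgrove 0.7097, Claybrook 0.6643.
The surplus seats go to Oakdale, Fernley, Stonebridge, Ashgrove.

Ashgrove 4; Stonebridge 11; Oakdale 7; Claybrook 4; Fernley 9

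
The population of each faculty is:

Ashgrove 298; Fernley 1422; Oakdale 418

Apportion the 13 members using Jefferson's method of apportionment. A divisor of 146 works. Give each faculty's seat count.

Ashgrove: 2, Fernley: 9, Oakdale: 2

With modified divisor 146: modified quotas Ashgrove 2.041, Fernley 9.740, Oakdale 2.863.
Rounding down: Ashgrove 2, Fernley 9, Oakdale 2 (total 13).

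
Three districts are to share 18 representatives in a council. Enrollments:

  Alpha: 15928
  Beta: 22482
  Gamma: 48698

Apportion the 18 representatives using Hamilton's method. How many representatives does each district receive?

Alpha 3; Beta 5; Gamma 10

Standard divisor: 87108 ÷ 18 ≈ 4839.333.
Standard quotas: Alpha 3.2914, Beta 4.6457, Gamma 10.0630.
Lower quotas: Alpha 3, Beta 4, Gamma 10 (sum 17, leaving 1 seat).
Remainders in descending order: Beta 0.6457, Alpha 0.2914, Gamma 0.0630.
Largest remainder: Beta receives the extra seat.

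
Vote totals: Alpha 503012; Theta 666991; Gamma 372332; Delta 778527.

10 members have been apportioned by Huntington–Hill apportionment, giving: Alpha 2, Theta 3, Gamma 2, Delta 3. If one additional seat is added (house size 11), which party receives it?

Delta

Priority for the next seat is population ÷ (√(s·(s+1))).
Priorities: Alpha 205353.789, Theta 192543.717, Gamma 152003.902, Delta 224741.387.
Highest priority: Delta.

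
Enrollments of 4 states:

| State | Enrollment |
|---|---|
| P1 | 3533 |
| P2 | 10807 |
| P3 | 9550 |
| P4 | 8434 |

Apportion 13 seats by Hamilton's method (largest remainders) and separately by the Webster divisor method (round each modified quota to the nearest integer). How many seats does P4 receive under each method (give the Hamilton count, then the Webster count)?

Hamilton: P1 2, P2 4, P3 4, P4 3.
Webster: P1 1, P2 4, P3 4, P4 4.
P4 gets 3 under Hamilton and 4 under Webster.

3 and 4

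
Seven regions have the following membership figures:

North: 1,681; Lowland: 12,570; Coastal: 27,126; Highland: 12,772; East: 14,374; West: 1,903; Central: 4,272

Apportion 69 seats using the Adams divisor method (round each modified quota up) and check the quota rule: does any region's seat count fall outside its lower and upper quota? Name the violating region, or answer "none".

Coastal

Standard quotas: North 1.553, Lowland 11.611, Coastal 25.057, Highland 11.798, East 13.278, West 1.758, Central 3.946.
Adams allocation: North 2, Lowland 12, Coastal 24, Highland 12, East 13, West 2, Central 4.
Coastal has quota 25.057 (lower 25, upper 26) but receives 24 — outside the quota interval.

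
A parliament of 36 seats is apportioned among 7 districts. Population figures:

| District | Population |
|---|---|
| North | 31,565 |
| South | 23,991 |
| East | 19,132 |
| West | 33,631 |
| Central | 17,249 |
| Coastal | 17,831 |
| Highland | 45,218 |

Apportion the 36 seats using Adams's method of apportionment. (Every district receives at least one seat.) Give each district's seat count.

Standard divisor 188617/36 ≈ 5239.361; standard quotas: North 6.025, South 4.579, East 3.652, West 6.419, Central 3.292, Coastal 3.403, Highland 8.630.
Rounding up gives 7, 5, 4, 7, 4, 4, 9 = 40 seats, so the divisor must be adjusted.
With modified divisor 5800: modified quotas North 5.442, South 4.136, East 3.299, West 5.798, Central 2.974, Coastal 3.074, Highland 7.796.
Rounding up: North 6, South 5, East 4, West 6, Central 3, Coastal 4, Highland 8 (total 36).

North=6, South=5, East=4, West=6, Central=3, Coastal=4, Highland=8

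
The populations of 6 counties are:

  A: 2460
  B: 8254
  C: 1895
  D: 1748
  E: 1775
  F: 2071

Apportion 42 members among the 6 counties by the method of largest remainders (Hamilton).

A 6; B 19; C 4; D 4; E 4; F 5

Total 18203; standard divisor 18203/42 ≈ 433.405.
Standard quotas: A 5.6760, B 19.0446, C 4.3724, D 4.0332, E 4.0955, F 4.7784.
Lower quotas: A 5, B 19, C 4, D 4, E 4, F 4 (sum 40, leaving 2 seats).
Remainders in descending order: F 0.7784, A 0.6760, C 0.3724, E 0.0955, B 0.0446, D 0.0332.
The surplus seats go to F, A.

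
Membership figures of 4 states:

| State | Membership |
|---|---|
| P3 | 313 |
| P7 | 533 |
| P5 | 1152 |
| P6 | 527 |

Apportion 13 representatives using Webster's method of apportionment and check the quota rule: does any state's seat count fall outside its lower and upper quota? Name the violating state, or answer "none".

none

Standard quotas: P3 1.611, P7 2.744, P5 5.931, P6 2.713.
Webster allocation: P3 1, P7 3, P5 6, P6 3.
Every allocation lies between the lower and upper quota.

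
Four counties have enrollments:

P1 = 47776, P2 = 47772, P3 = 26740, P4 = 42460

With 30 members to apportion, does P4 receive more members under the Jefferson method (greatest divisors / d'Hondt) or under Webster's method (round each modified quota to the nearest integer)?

Webster

Jefferson: P1 9, P2 9, P3 5, P4 7.
Webster: P1 9, P2 8, P3 5, P4 8.
P4 gets 7 under Jefferson and 8 under Webster.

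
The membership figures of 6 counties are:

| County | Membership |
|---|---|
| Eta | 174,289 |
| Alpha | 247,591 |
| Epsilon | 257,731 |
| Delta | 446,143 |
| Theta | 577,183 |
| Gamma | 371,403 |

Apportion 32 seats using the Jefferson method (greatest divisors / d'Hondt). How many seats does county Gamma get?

Standard divisor 2074340/32 ≈ 64823.125; standard quotas: Eta 2.689, Alpha 3.819, Epsilon 3.976, Delta 6.882, Theta 8.904, Gamma 5.729.
Rounding down gives 2, 3, 3, 6, 8, 5 = 27 seats, so the divisor must be adjusted.
With modified divisor 60000: modified quotas Eta 2.905, Alpha 4.127, Epsilon 4.296, Delta 7.436, Theta 9.620, Gamma 6.190.
Rounding down: Eta 2, Alpha 4, Epsilon 4, Delta 7, Theta 9, Gamma 6 (total 32).
Gamma receives 6.

6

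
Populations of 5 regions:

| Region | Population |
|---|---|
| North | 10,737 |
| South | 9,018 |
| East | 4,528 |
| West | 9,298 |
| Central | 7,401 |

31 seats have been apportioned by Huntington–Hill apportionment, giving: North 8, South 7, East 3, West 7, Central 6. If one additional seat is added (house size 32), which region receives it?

East

Priority for the next seat is population ÷ (√(s·(s+1))).
Priorities: North 1265.368, South 1205.081, East 1307.121, West 1242.498, Central 1141.999.
Highest priority: East.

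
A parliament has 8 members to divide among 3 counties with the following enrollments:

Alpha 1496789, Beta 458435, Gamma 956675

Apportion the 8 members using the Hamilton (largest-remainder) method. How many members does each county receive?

Alpha 4, Beta 1, Gamma 3

The standard divisor is 2911899/8 ≈ 363987.375.
Standard quotas: Alpha 4.1122, Beta 1.2595, Gamma 2.6283.
Lower quotas: Alpha 4, Beta 1, Gamma 2 (sum 7, leaving 1 seat).
Remainders in descending order: Gamma 0.6283, Beta 0.2595, Alpha 0.1122.
The surplus seat goes to Gamma.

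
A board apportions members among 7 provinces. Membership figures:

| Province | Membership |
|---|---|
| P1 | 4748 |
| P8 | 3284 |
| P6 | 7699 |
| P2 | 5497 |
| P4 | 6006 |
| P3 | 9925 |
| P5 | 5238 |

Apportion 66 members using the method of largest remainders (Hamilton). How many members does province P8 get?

Standard divisor: 42397 ÷ 66 ≈ 642.379.
Standard quotas: P1 7.3913, P8 5.1122, P6 11.9851, P2 8.5573, P4 9.3496, P3 15.4504, P5 8.1541.
Lower quotas: P1 7, P8 5, P6 11, P2 8, P4 9, P3 15, P5 8 (sum 63, leaving 3 seats).
Remainders in descending order: P6 0.9851, P2 0.5573, P3 0.4504, P1 0.3913, P4 0.3496, P5 0.1541, P8 0.1122.
The surplus seats go to P6, P2, P3.
P8 receives 5.

5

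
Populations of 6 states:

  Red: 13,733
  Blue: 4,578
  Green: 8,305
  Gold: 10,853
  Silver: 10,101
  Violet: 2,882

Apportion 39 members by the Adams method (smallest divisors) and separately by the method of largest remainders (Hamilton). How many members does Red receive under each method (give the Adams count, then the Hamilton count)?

Adams: Red 10, Blue 4, Green 6, Gold 8, Silver 8, Violet 3.
Hamilton: Red 11, Blue 4, Green 6, Gold 8, Silver 8, Violet 2.
Red gets 10 under Adams and 11 under Hamilton.

10 and 11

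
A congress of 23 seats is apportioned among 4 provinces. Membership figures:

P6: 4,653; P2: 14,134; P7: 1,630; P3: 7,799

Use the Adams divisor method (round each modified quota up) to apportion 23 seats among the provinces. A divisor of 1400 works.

P6 4, P2 11, P7 2, P3 6

With modified divisor 1400: modified quotas P6 3.324, P2 10.096, P7 1.164, P3 5.571.
Rounding up: P6 4, P2 11, P7 2, P3 6 (total 23).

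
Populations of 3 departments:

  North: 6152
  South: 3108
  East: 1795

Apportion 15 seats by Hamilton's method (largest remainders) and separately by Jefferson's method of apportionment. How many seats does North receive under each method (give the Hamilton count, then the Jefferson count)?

Hamilton: North 8, South 4, East 3.
Jefferson: North 9, South 4, East 2.
North gets 8 under Hamilton and 9 under Jefferson.

8 and 9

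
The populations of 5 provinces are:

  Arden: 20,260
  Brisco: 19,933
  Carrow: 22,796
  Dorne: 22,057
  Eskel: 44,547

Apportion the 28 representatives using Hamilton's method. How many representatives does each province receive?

Arden: 4; Brisco: 4; Carrow: 5; Dorne: 5; Eskel: 10

The standard divisor is 129593/28 ≈ 4628.321.
Standard quotas: Arden 4.3774, Brisco 4.3067, Carrow 4.9253, Dorne 4.7657, Eskel 9.6249.
Lower quotas: Arden 4, Brisco 4, Carrow 4, Dorne 4, Eskel 9 (sum 25, leaving 3 seats).
Remainders in descending order: Carrow 0.9253, Dorne 0.7657, Eskel 0.6249, Arden 0.3774, Brisco 0.3067.
The surplus seats go to Carrow, Dorne, Eskel.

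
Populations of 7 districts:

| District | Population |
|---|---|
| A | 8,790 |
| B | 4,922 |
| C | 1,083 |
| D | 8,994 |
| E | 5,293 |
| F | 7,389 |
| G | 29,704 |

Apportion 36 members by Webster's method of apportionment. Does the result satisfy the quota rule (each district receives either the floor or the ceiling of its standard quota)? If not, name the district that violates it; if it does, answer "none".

Standard quotas: A 4.782, B 2.678, C 0.589, D 4.893, E 2.879, F 4.020, G 16.159.
Webster allocation: A 5, B 3, C 1, D 5, E 3, F 4, G 15.
G has quota 16.159 (lower 16, upper 17) but receives 15 — outside the quota interval.

G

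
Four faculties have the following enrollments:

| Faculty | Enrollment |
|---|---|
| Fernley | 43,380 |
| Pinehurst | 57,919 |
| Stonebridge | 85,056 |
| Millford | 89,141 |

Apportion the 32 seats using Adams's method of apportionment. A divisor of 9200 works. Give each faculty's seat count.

With modified divisor 9200: modified quotas Fernley 4.715, Pinehurst 6.296, Stonebridge 9.245, Millford 9.689.
Rounding up: Fernley 5, Pinehurst 7, Stonebridge 10, Millford 10 (total 32).

Fernley 5, Pinehurst 7, Stonebridge 10, Millford 10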